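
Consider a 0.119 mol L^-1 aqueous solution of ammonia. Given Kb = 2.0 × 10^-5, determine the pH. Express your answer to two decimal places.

pH = 11.19

NH3 + H2O ⇌ NH4+ + OH-
From the ICE table, Kb = x²/(0.119 − x) = 2.0 × 10^-5.
Since Kb ≪ C₀, x ≈ √(Kb·C₀) = 1.54 × 10^-3 M.
(x/C₀ = 1.3% < 5%, so the approximation holds.)
pOH = −log(1.54 × 10^-3) = 2.81; pH = 14.00 − 2.81 = 11.19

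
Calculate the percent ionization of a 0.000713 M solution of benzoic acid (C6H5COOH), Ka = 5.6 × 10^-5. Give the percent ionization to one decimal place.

C6H5COOH ⇌ C6H5COO- + H+; let x = [H+] at equilibrium.
Ka = x²/(C₀ − x); solving the quadratic gives x = 1.74 × 10^-4 M.
Fraction ionized = 1.74 × 10^-4 / 0.000713 = 0.2440 → 24.4%

24.4%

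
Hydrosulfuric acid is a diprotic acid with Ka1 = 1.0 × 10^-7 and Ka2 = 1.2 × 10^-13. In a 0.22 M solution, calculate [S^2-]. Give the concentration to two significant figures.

1.2 × 10^-13 M

First ionization gives [H+] ≈ [HS-] = 1.48 × 10^-4 M.
Second step: Ka2 = [H+][S^2-]/[HS-] ≈ [S^2-] (since [H+] ≈ [HS-]).
So [S^2-] ≈ Ka2.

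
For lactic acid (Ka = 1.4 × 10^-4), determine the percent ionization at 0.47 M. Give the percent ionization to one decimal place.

1.7%

CH3CH(OH)COOH ⇌ CH3CH(OH)COO- + H+; let x = [H+] at equilibrium.
x ≈ √(Ka·C₀) = √(1.4 × 10^-4 × 0.47) = 8.11 × 10^-3 M
% ionization = x/C₀ × 100% = 8.11 × 10^-3/0.47 × 100% = 1.7%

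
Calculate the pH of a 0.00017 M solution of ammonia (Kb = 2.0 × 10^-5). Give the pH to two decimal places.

pH = 9.69

NH3 + H2O ⇌ NH4+ + OH-
From the ICE table, Kb = [OH-]²/(0.00017 − [OH-]) = 2.0 × 10^-5.
The 5% rule fails; solving [OH-]² + Kb·[OH-] − Kb·C₀ = 0 exactly:
[OH-] = (−Kb + √(Kb² + 4·Kb·C₀))/2 = 4.92 × 10^-5 M
pOH = −log(4.92 × 10^-5) = 4.31; pH = 14.00 − 4.31 = 9.69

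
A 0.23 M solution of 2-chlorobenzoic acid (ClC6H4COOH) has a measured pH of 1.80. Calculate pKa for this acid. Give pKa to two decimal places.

[H+] = 10^(-1.80) = 1.58 × 10^-2 M
At equilibrium [HA] = 0.23 − 1.58 × 10^-2 = 2.14 × 10^-1 M
Ka = [H+][A-]/[HA] = (1.58 × 10^-2)² / 2.14 × 10^-1 = 1.17 × 10^-3
pKa = -log(1.17 × 10^-3) = 2.93

pKa = 2.93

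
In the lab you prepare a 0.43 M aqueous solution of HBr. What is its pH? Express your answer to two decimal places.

HBr is a strong acid and dissociates completely, so [H+] = 0.43 M.
pH = -log(0.43) = 0.37

pH = 0.37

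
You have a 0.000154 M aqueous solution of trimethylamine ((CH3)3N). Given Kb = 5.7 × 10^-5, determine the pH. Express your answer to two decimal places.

(CH3)3N + H2O ⇌ (CH3)3NH+ + OH-
From the ICE table, Kb = [OH-]²/(0.000154 − [OH-]) = 5.7 × 10^-5.
The 5% rule fails; solving [OH-]² + Kb·[OH-] − Kb·C₀ = 0 exactly:
[OH-] = [−5.7e-05 + √(5.7e-05² + 3.51e-08)]/2 = 6.94 × 10^-5 M
pOH = −log(6.94 × 10^-5) = 4.16; pH = 14.00 − 4.16 = 9.84

pH = 9.84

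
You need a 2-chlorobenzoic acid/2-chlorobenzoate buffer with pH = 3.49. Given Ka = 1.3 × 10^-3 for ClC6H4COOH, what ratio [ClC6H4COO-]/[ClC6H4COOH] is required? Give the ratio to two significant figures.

pKa = -log(1.3 × 10^-3) = 2.886
pH = pKa + log(r) ⇒ log(r) = 3.49 − 2.886 = +0.604
r = [ClC6H4COO-]/[ClC6H4COOH] = 10^(+0.604) = 4.02

ratio = 4.0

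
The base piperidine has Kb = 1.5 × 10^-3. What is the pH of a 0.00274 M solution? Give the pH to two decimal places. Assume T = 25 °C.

pH = 11.15

C5H10NH + H2O ⇌ C5H10NH2+ + OH-
From the ICE table, Kb = [OH-]²/(0.00274 − [OH-]) = 1.5 × 10^-3.
The 5% rule fails; solving [OH-]² + Kb·[OH-] − Kb·C₀ = 0 exactly:
[OH-] = [−0.0015 + √(0.0015² + 1.64e-05)]/2 = 1.41 × 10^-3 M
pOH = 2.85, so pH = 14.00 − pOH = 11.15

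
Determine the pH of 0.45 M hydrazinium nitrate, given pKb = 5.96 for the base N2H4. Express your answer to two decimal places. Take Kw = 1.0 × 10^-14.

N2H5+ is the conjugate acid of the weak base N2H4.
Kb = 10^(−5.96) = 1.10 × 10^-6
Ka = Kw/Kb = 1.0×10^-14 / 1.10 × 10^-6 = 9.09 × 10^-9
From the ICE table, Ka = x²/(0.45 − x) = 9.09 × 10^-9.
Since Ka ≪ C₀, x ≈ √(Ka·C₀) = 6.40 × 10^-5 M.
pH = −log[H+] = −log(6.40 × 10^-5) = 4.19

pH = 4.19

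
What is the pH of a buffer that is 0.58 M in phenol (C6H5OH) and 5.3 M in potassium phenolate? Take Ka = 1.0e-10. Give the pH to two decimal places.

pKa = −log(1.0 × 10^-10) = 10.000
Using pH = pKa + log([base]/[acid]) with [base]/[acid] = 5.3/0.58:
pH = 10.000 + (+0.961) = 10.96

pH = 10.96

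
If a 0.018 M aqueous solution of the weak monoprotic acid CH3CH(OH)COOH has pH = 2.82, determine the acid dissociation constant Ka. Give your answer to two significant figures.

Ka = 1.4 × 10^-4

[H+] = 10^(-2.82) = 1.51 × 10^-3 M
At equilibrium [HA] = 0.018 − 1.51 × 10^-3 = 1.65 × 10^-2 M
Ka = [H+][A-]/[HA] = (1.51 × 10^-3)² / 1.65 × 10^-2 = 1.4 × 10^-4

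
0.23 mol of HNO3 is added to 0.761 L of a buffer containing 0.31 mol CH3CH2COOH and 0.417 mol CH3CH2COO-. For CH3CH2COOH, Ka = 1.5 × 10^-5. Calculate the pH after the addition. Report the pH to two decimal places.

Added H+ converts CH3CH2COO- to CH3CH2COOH: CH3CH2COOH → 0.54 mol, CH3CH2COO- → 0.187 mol.
pKa = −log(1.5 × 10^-5) = 4.824
Henderson–Hasselbalch with mole ratio 0.187/0.54: pH = 4.824 + (-0.461)

pH = 4.36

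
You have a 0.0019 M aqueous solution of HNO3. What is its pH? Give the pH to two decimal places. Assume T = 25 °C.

HNO3 is a strong acid and dissociates completely, so [H+] = 0.0019 M.
pH = -log(0.0019) = 2.72

pH = 2.72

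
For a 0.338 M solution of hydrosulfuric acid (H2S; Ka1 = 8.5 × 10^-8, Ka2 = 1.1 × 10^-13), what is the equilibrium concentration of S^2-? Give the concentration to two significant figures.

First ionization gives [H+] ≈ [HS-] = 1.69 × 10^-4 M.
Second step: Ka2 = [H+][S^2-]/[HS-] ≈ [S^2-] (since [H+] ≈ [HS-]).
So [S^2-] ≈ Ka2.

1.1 × 10^-13 M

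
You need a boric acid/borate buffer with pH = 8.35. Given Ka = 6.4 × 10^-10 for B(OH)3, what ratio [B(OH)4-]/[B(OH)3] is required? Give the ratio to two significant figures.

pKa = -log(6.4 × 10^-10) = 9.194
pH = pKa + log(r) ⇒ log(r) = 8.35 − 9.194 = -0.844
r = [B(OH)4-]/[B(OH)3] = 10^(-0.844) = 0.143

ratio = 0.14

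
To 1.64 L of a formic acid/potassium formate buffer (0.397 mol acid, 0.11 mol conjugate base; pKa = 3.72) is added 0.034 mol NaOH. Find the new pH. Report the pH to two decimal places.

After neutralization: n(HCOOH) = 0.363 mol, n(HCOO-) = 0.144 mol.
Henderson–Hasselbalch with mole ratio 0.144/0.363: pH = 3.72 + (-0.402)

pH = 3.32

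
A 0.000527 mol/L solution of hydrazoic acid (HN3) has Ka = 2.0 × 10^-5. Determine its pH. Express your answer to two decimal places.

pH = 4.03

HN3 ⇌ N3- + H+
From the ICE table, Ka = x²/(0.000527 − x) = 2.0 × 10^-5.
Here C₀/Ka ≈ 26.3, so the small-x approximation fails. Use the quadratic:
x = [−2e-05 + √(2e-05² + 4.22e-08)]/2 = 9.32 × 10^-5 M
pH = −log[H+] = −log(9.32 × 10^-5) = 4.03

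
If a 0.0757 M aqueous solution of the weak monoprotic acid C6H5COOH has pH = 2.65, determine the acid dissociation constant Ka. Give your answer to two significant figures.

[H+] = 10^(-2.65) = 2.24 × 10^-3 M
At equilibrium [HA] = 0.0757 − 2.24 × 10^-3 = 7.35 × 10^-2 M
Ka = [H+][A-]/[HA] = (2.24 × 10^-3)² / 7.35 × 10^-2 = 6.8 × 10^-5

Ka = 6.8 × 10^-5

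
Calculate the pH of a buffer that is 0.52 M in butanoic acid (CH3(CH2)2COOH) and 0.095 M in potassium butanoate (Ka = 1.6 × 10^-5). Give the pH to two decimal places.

pH = 4.06

pKa = −log(1.6 × 10^-5) = 4.796
Using pH = pKa + log([base]/[acid]) with [base]/[acid] = 0.095/0.52:
pH = 4.796 + (-0.738) = 4.06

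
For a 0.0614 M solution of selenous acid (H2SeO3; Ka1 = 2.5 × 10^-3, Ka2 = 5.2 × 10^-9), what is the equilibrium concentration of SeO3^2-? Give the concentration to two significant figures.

First ionization gives [H+] ≈ [HSeO3-] = 1.12 × 10^-2 M.
Second step: Ka2 = [H+][SeO3^2-]/[HSeO3-] ≈ [SeO3^2-] (since [H+] ≈ [HSeO3-]).
So [SeO3^2-] ≈ Ka2.

5.2 × 10^-9 M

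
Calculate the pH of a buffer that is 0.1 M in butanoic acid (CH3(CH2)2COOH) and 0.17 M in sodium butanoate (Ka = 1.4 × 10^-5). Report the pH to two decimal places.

pH = 5.08

pKa = −log(1.4 × 10^-5) = 4.854
Using pH = pKa + log([base]/[acid]) with [base]/[acid] = 0.17/0.1:
pH = 4.854 + (+0.230) = 5.08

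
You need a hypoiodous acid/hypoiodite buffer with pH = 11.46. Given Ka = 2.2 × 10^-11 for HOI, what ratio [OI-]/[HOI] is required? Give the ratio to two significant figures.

ratio = 6.3

pKa = -log(2.2 × 10^-11) = 10.658
pH = pKa + log(r) ⇒ log(r) = 11.46 − 10.658 = +0.802
r = [OI-]/[HOI] = 10^(+0.802) = 6.34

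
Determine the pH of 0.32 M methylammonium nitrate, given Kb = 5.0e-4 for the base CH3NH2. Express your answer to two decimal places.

pH = 5.60

CH3NH3+ is the conjugate acid of the weak base CH3NH2.
Ka = Kw/Kb = 1.0×10^-14 / 5.0 × 10^-4 = 2.00 × 10^-11
From the ICE table, Ka = [H+]²/(0.32 − [H+]) = 2.00 × 10^-11.
Neglecting [H+] in the denominator: [H+] = √(2.00 × 10^-11 × 0.32) = 2.53 × 10^-6 M
pH = −log[H+] = −log(2.53 × 10^-6) = 5.60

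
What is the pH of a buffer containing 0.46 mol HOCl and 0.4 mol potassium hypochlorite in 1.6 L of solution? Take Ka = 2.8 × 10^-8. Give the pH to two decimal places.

pH = 7.49

pKa = −log(2.8 × 10^-8) = 7.553
Henderson–Hasselbalch: pH = pKa + log([OCl-]/[HOCl]) = 7.553 + log(0.4/0.46)
pH = 7.553 + (-0.061) = 7.49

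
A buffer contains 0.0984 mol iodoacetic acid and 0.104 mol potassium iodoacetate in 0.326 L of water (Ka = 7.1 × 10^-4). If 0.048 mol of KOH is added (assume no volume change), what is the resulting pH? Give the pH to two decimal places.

pH = 3.63

After neutralization: n(ICH2COOH) = 0.0504 mol, n(ICH2COO-) = 0.152 mol.
pKa = −log(7.1 × 10^-4) = 3.149
Henderson–Hasselbalch with mole ratio 0.152/0.0504: pH = 3.149 + (+0.479)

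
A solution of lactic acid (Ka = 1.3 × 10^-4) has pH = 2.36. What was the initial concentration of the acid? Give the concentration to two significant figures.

C₀ = 1.5 × 10^-1 M

[H+] = 10^(-2.36) = 4.37 × 10^-3 M = x
Ka = x²/(C₀ − x) ⇒ C₀ = x + x²/Ka
C₀ = 4.37 × 10^-3 + (4.37 × 10^-3)²/(1.3 × 10^-4) = 1.51 × 10^-1 M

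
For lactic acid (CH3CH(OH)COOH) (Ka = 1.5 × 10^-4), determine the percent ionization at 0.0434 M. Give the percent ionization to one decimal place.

5.7%

CH3CH(OH)COOH ⇌ CH3CH(OH)COO- + H+; let x = [H+] at equilibrium.
Solve x² + 0.00015x − 6.51e-06 = 0 → x = 2.48 × 10^-3 M
Fraction ionized = 2.48 × 10^-3 / 0.0434 = 0.0571 → 5.7%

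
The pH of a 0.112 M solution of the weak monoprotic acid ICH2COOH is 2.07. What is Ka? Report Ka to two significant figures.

[H+] = 10^(-2.07) = 8.51 × 10^-3 M
At equilibrium [HA] = 0.112 − 8.51 × 10^-3 = 1.03 × 10^-1 M
Ka = [H+][A-]/[HA] = (8.51 × 10^-3)² / 1.03 × 10^-1 = 7.0 × 10^-4

Ka = 7.0 × 10^-4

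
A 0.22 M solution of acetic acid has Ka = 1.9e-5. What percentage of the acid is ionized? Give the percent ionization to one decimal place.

CH3COOH ⇌ CH3COO- + H+; let x = [H+] at equilibrium.
x ≈ √(Ka·C₀) = √(1.9 × 10^-5 × 0.22) = 2.04 × 10^-3 M
% ionization = x/C₀ × 100% = 2.04 × 10^-3/0.22 × 100% = 0.9%

0.9%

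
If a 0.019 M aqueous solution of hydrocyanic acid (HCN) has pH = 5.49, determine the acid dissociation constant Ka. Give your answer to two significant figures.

[H+] = 10^(-5.49) = 3.24 × 10^-6 M
At equilibrium [HA] = 0.019 − 3.24 × 10^-6 = 1.90 × 10^-2 M
Ka = [H+][A-]/[HA] = (3.24 × 10^-6)² / 1.90 × 10^-2 = 5.5 × 10^-10

Ka = 5.5 × 10^-10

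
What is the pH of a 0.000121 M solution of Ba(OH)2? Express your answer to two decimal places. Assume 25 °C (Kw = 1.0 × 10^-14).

Ba(OH)2 is a strong base (each formula unit releases 2 OH-); [OH-] = 0.000242 M.
pOH = -log(0.000242) = 3.62
pH = 14.00 - 3.62 = 10.38

pH = 10.38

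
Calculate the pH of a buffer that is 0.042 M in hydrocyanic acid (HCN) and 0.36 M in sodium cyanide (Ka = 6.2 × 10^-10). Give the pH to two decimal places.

pH = 10.14

pKa = −log(6.2 × 10^-10) = 9.208
pH = pKa + log([A⁻]/[HA]) = 9.208 + log(0.36/0.042)
pH = 9.208 + (+0.933) = 10.14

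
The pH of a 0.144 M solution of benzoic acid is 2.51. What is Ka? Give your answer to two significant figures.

Ka = 6.8 × 10^-5

[H+] = 10^(-2.51) = 3.09 × 10^-3 M
At equilibrium [HA] = 0.144 − 3.09 × 10^-3 = 1.41 × 10^-1 M
Ka = [H+][A-]/[HA] = (3.09 × 10^-3)² / 1.41 × 10^-1 = 6.8 × 10^-5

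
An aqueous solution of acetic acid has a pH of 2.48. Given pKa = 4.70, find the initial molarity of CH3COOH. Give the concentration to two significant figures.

[H+] = 10^(-2.48) = 3.31 × 10^-3 M = x
Ka = 10^(−4.70) = 2.00 × 10^-5
Ka = x²/(C₀ − x) ⇒ C₀ = x + x²/Ka
C₀ = 3.31 × 10^-3 + (3.31 × 10^-3)²/(2.00 × 10^-5) = 5.51 × 10^-1 M

C₀ = 5.5 × 10^-1 M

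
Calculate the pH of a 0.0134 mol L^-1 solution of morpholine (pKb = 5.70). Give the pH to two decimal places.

pH = 10.21

C4H8ONH + H2O ⇌ C4H8ONH2+ + OH-
Kb = 10^(−5.70) = 2.00 × 10^-6
From the ICE table, Kb = x²/(0.0134 − x) = 2.00 × 10^-6.
Neglecting x in the denominator: x = √(2.00 × 10^-6 × 0.0134) = 1.64 × 10^-4 M
pOH = 3.79, so pH = 14.00 − pOH = 10.21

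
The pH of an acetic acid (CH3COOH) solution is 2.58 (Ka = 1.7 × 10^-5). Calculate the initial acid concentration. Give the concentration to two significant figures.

[H+] = 10^(-2.58) = 2.63 × 10^-3 M = x
Ka = x²/(C₀ − x) ⇒ C₀ = x + x²/Ka
C₀ = 2.63 × 10^-3 + (2.63 × 10^-3)²/(1.7 × 10^-5) = 4.10 × 10^-1 M

C₀ = 4.1 × 10^-1 M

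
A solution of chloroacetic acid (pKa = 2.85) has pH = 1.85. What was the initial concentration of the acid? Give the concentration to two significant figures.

C₀ = 1.6 × 10^-1 M

[H+] = 10^(-1.85) = 1.41 × 10^-2 M = x
Ka = 10^(−2.85) = 1.41 × 10^-3
Ka = x²/(C₀ − x) ⇒ C₀ = x + x²/Ka
C₀ = 1.41 × 10^-2 + (1.41 × 10^-2)²/(1.41 × 10^-3) = 1.55 × 10^-1 M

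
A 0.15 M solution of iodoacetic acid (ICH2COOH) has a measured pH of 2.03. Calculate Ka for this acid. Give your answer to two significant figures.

[H+] = 10^(-2.03) = 9.33 × 10^-3 M
At equilibrium [HA] = 0.15 − 9.33 × 10^-3 = 1.41 × 10^-1 M
Ka = [H+][A-]/[HA] = (9.33 × 10^-3)² / 1.41 × 10^-1 = 6.2 × 10^-4

Ka = 6.2 × 10^-4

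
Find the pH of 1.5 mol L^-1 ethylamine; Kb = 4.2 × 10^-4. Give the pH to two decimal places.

pH = 12.40

C2H5NH2 + H2O ⇌ C2H5NH3+ + OH-
From the ICE table, Kb = [OH-]²/(1.5 − [OH-]) = 4.2 × 10^-4.
Since Kb ≪ C₀, [OH-] ≈ √(Kb·C₀) = 2.51 × 10^-2 M.
Check: 1.7% ionized — well under 5%, approximation valid.
pOH = −log(2.51 × 10^-2) = 1.60; pH = 14.00 − 1.60 = 12.40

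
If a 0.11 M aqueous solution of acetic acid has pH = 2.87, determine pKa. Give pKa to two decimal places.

pKa = 4.78

[H+] = 10^(-2.87) = 1.35 × 10^-3 M
At equilibrium [HA] = 0.11 − 1.35 × 10^-3 = 1.09 × 10^-1 M
Ka = [H+][A-]/[HA] = (1.35 × 10^-3)² / 1.09 × 10^-1 = 1.67 × 10^-5
pKa = -log(1.67 × 10^-5) = 4.78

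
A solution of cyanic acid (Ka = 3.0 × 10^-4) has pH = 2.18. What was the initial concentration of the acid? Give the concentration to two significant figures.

[H+] = 10^(-2.18) = 6.61 × 10^-3 M = x
Ka = x²/(C₀ − x) ⇒ C₀ = x + x²/Ka
C₀ = 6.61 × 10^-3 + (6.61 × 10^-3)²/(3.0 × 10^-4) = 1.52 × 10^-1 M

C₀ = 1.5 × 10^-1 M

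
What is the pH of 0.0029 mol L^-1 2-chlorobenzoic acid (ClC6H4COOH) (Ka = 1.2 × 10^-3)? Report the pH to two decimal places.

pH = 2.87

ClC6H4COOH ⇌ ClC6H4COO- + H+
Let x = [H+] at equilibrium. Ka = x²/(0.0029 − x).
Here C₀/Ka ≈ 2.42, so the small-x approximation fails. Use the quadratic:
x = (−Ka + √(Ka² + 4·Ka·C₀))/2 = 1.36 × 10^-3 M
pH = −log(1.36 × 10^-3) = 2.87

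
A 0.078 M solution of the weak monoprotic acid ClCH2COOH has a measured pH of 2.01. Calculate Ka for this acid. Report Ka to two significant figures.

Ka = 1.4 × 10^-3

[H+] = 10^(-2.01) = 9.77 × 10^-3 M
At equilibrium [HA] = 0.078 − 9.77 × 10^-3 = 6.82 × 10^-2 M
Ka = [H+][A-]/[HA] = (9.77 × 10^-3)² / 6.82 × 10^-2 = 1.4 × 10^-3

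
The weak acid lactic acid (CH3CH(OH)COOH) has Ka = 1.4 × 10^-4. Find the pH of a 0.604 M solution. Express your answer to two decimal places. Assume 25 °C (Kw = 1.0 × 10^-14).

pH = 2.04

CH3CH(OH)COOH ⇌ CH3CH(OH)COO- + H+
Let x = [H+] at equilibrium. Ka = x²/(0.604 − x).
Assume x ≪ 0.604: x ≈ √(1.4 × 10^-4 × 0.604) = 9.20 × 10^-3 M
Check: 1.5% ionized — well under 5%, approximation valid.
pH = −log[H+] = −log(9.20 × 10^-3) = 2.04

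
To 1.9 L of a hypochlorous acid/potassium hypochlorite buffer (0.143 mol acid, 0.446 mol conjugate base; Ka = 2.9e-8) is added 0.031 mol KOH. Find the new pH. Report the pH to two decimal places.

OH- converts HOCl to OCl-: HOCl → 0.112 mol, OCl- → 0.477 mol.
pKa = −log(2.9 × 10^-8) = 7.538
pH = pKa + log(n_OCl-/n_HOCl) = 7.538 + log(0.477/0.112) = 7.538 + (+0.629)

pH = 8.17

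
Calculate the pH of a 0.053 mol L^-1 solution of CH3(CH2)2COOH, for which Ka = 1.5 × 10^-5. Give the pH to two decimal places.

CH3(CH2)2COOH ⇌ CH3(CH2)2COO- + H+
Ka = [H+]²/(0.053 − [H+]) = 1.5 × 10^-5
Since Ka ≪ C₀, [H+] ≈ √(Ka·C₀) = 8.92 × 10^-4 M.
Check: 1.7% ionized — well under 5%, approximation valid.
pH = −log(8.92 × 10^-4) = 3.05

pH = 3.05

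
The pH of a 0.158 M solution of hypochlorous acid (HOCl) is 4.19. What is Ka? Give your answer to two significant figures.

Ka = 2.6 × 10^-8

[H+] = 10^(-4.19) = 6.46 × 10^-5 M
At equilibrium [HA] = 0.158 − 6.46 × 10^-5 = 1.58 × 10^-1 M
Ka = [H+][A-]/[HA] = (6.46 × 10^-5)² / 1.58 × 10^-1 = 2.6 × 10^-8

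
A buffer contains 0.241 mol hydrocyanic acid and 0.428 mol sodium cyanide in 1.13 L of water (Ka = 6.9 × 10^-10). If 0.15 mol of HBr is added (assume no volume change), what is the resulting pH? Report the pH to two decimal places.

pH = 9.01

Added H+ converts CN- to HCN: HCN → 0.391 mol, CN- → 0.278 mol.
pKa = −log(6.9 × 10^-10) = 9.161
pH = pKa + log([A⁻]/[HA]) = 9.161 + log(0.278/0.391) = 9.161 -0.148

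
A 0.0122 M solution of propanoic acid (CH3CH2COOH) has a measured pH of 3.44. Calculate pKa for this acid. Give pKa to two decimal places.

pKa = 4.95

[H+] = 10^(-3.44) = 3.63 × 10^-4 M
At equilibrium [HA] = 0.0122 − 3.63 × 10^-4 = 1.18 × 10^-2 M
Ka = [H+][A-]/[HA] = (3.63 × 10^-4)² / 1.18 × 10^-2 = 1.12 × 10^-5
pKa = -log(1.12 × 10^-5) = 4.95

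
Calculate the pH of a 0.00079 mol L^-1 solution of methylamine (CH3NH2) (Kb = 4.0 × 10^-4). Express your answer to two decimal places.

CH3NH2 + H2O ⇌ CH3NH3+ + OH-
From the ICE table, Kb = [OH-]²/(0.00079 − [OH-]) = 4.0 × 10^-4.
The 5% rule fails; solving [OH-]² + Kb·[OH-] − Kb·C₀ = 0 exactly:
[OH-] = (−Kb + √(Kb² + 4·Kb·C₀))/2 = 3.97 × 10^-4 M
pOH = −log(3.97 × 10^-4) = 3.40; pH = 14.00 − 3.40 = 10.60

pH = 10.60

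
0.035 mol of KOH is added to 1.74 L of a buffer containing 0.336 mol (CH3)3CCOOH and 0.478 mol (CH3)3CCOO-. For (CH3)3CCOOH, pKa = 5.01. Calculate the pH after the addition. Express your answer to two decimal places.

OH- converts (CH3)3CCOOH to (CH3)3CCOO-: (CH3)3CCOOH → 0.301 mol, (CH3)3CCOO- → 0.513 mol.
Henderson–Hasselbalch with mole ratio 0.513/0.301: pH = 5.01 + (+0.232)

pH = 5.24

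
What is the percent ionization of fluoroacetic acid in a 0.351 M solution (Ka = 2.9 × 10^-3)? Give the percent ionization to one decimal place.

8.7%

FCH2COOH ⇌ FCH2COO- + H+; let x = [H+] at equilibrium.
Ka = x²/(C₀ − x); solving the quadratic gives x = 3.05 × 10^-2 M.
Fraction ionized = 3.05 × 10^-2 / 0.351 = 0.0869 → 8.7%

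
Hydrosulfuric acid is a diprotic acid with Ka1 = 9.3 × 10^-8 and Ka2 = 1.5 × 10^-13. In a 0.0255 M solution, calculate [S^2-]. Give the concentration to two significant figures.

First ionization gives [H+] ≈ [HS-] = 4.87 × 10^-5 M.
Second step: Ka2 = [H+][S^2-]/[HS-] ≈ [S^2-] (since [H+] ≈ [HS-]).
So [S^2-] ≈ Ka2.

1.5 × 10^-13 M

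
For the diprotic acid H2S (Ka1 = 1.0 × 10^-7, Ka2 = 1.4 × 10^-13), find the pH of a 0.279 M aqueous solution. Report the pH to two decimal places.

Ka1 ≫ Ka2, so treat the first dissociation as the only significant source of H+.
Ka1 = x²/(0.279 − x) = 1.0 × 10^-7
x ≈ √(1.0 × 10^-7 × 0.279) = 1.67 × 10^-4 M
pH = −log(1.67 × 10^-4) = 3.78

pH = 3.78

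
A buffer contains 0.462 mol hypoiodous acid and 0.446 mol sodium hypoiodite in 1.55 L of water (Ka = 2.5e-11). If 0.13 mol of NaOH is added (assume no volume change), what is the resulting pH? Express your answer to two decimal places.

pH = 10.84

After neutralization: n(HOI) = 0.332 mol, n(OI-) = 0.576 mol.
pKa = −log(2.5 × 10^-11) = 10.602
pH = pKa + log(n_OI-/n_HOI) = 10.602 + log(0.576/0.332) = 10.602 + (+0.239)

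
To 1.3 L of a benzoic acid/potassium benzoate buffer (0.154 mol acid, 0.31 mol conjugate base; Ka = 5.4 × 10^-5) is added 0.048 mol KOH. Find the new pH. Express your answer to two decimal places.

After neutralization: n(C6H5COOH) = 0.106 mol, n(C6H5COO-) = 0.358 mol.
pKa = −log(5.4 × 10^-5) = 4.268
Henderson–Hasselbalch with mole ratio 0.358/0.106: pH = 4.268 + (+0.529)

pH = 4.80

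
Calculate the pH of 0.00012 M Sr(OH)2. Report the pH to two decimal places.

pH = 10.38

Sr(OH)2 is a strong base (each formula unit releases 2 OH-); [OH-] = 0.00024 M.
pOH = -log(0.00024) = 3.62
pH = 14.00 - 3.62 = 10.38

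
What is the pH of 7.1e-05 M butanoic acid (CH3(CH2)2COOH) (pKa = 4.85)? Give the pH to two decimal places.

CH3(CH2)2COOH ⇌ CH3(CH2)2COO- + H+
Ka = 10^(−4.85) = 1.41 × 10^-5
From the ICE table, Ka = x²/(7.1e-05 − x) = 1.41 × 10^-5.
The 5% rule fails; solving x² + Ka·x − Ka·C₀ = 0 exactly:
x = [−1.41e-05 + √(1.41e-05² + 4e-09)]/2 = 2.54 × 10^-5 M
pH = −log(2.54 × 10^-5) = 4.60

pH = 4.60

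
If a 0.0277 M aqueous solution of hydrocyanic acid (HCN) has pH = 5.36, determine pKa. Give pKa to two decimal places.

pKa = 9.16

[H+] = 10^(-5.36) = 4.37 × 10^-6 M
At equilibrium [HA] = 0.0277 − 4.37 × 10^-6 = 2.77 × 10^-2 M
Ka = [H+][A-]/[HA] = (4.37 × 10^-6)² / 2.77 × 10^-2 = 6.89 × 10^-10
pKa = -log(6.89 × 10^-10) = 9.16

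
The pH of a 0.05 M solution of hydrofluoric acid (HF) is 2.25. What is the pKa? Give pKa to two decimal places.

[H+] = 10^(-2.25) = 5.62 × 10^-3 M
At equilibrium [HA] = 0.05 − 5.62 × 10^-3 = 4.44 × 10^-2 M
Ka = [H+][A-]/[HA] = (5.62 × 10^-3)² / 4.44 × 10^-2 = 7.11 × 10^-4
pKa = -log(7.11 × 10^-4) = 3.15

pKa = 3.15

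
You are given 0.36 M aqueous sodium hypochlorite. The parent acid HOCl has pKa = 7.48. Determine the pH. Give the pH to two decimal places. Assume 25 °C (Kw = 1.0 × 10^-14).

OCl- is the conjugate base of the weak acid HOCl.
Ka = 10^(−7.48) = 3.31 × 10^-8
Kb = Kw/Ka = 1.0×10^-14 / 3.31 × 10^-8 = 3.02 × 10^-7
Kb = [OH-]²/(0.36 − [OH-]) = 3.02 × 10^-7
Since Kb ≪ C₀, [OH-] ≈ √(Kb·C₀) = 3.30 × 10^-4 M.
([OH-]/C₀ = 0.092% < 5%, so the approximation holds.)
pOH = 3.48, so pH = 14.00 − pOH = 10.52

pH = 10.52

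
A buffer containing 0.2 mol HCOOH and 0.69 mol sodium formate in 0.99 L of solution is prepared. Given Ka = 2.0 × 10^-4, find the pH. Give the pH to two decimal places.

pH = 4.24

pKa = −log(2.0 × 10^-4) = 3.699
Henderson–Hasselbalch: pH = pKa + log([HCOO-]/[HCOOH]) = 3.699 + log(0.69/0.2)
pH = 3.699 + (+0.538) = 4.24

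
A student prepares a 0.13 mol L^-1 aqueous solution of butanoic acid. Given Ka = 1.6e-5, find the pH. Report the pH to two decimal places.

pH = 2.84

CH3(CH2)2COOH ⇌ CH3(CH2)2COO- + H+
From the ICE table, Ka = x²/(0.13 − x) = 1.6 × 10^-5.
Since Ka ≪ C₀, x ≈ √(Ka·C₀) = 1.44 × 10^-3 M.
Check: 1.1% ionized — well under 5%, approximation valid.
pH = −log[H+] = −log(1.44 × 10^-3) = 2.84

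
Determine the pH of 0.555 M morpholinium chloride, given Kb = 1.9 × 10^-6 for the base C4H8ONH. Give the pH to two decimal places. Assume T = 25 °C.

pH = 4.27

C4H8ONH2+ is the conjugate acid of the weak base C4H8ONH.
Ka = Kw/Kb = 1.0×10^-14 / 1.9 × 10^-6 = 5.26 × 10^-9
Ka = [H+]²/(0.555 − [H+]) = 5.26 × 10^-9
Neglecting [H+] in the denominator: [H+] = √(5.26 × 10^-9 × 0.555) = 5.40 × 10^-5 M
([H+]/C₀ = 0.0097% < 5%, so the approximation holds.)
pH = −log(5.40 × 10^-5) = 4.27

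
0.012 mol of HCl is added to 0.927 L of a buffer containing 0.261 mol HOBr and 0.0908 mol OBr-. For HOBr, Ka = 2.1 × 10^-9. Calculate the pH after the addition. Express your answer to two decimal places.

pH = 8.14

Added H+ converts OBr- to HOBr: HOBr → 0.273 mol, OBr- → 0.0788 mol.
pKa = −log(2.1 × 10^-9) = 8.678
pH = pKa + log(n_OBr-/n_HOBr) = 8.678 + log(0.0788/0.273) = 8.678 + (-0.540)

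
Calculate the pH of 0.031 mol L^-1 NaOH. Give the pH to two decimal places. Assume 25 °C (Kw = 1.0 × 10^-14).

pH = 12.49

NaOH is a strong base; [OH-] = 0.031 M.
pOH = -log(0.031) = 1.51
pH = 14.00 - 1.51 = 12.49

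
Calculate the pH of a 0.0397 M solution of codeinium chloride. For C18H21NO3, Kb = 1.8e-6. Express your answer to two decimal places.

C18H22NO3+ is the conjugate acid of the weak base C18H21NO3.
Ka = Kw/Kb = 1.0×10^-14 / 1.8 × 10^-6 = 5.56 × 10^-9
Ka = x²/(0.0397 − x) = 5.56 × 10^-9
Assume x ≪ 0.0397: x ≈ √(5.56 × 10^-9 × 0.0397) = 1.49 × 10^-5 M
(x/C₀ = 0.037% < 5%, so the approximation holds.)
pH = −log[H+] = −log(1.49 × 10^-5) = 4.83

pH = 4.83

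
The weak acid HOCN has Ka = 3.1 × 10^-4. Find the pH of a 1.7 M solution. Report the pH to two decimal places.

pH = 1.64

HOCN ⇌ OCN- + H+
From the ICE table, Ka = x²/(1.7 − x) = 3.1 × 10^-4.
Assume x ≪ 1.7: x ≈ √(3.1 × 10^-4 × 1.7) = 2.30 × 10^-2 M
(x/C₀ = 1.4% < 5%, so the approximation holds.)
pH = −log[H+] = −log(2.30 × 10^-2) = 1.64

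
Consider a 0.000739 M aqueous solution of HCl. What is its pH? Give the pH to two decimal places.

HCl is a strong acid and dissociates completely, so [H+] = 0.000739 M.
pH = -log(0.000739) = 3.13

pH = 3.13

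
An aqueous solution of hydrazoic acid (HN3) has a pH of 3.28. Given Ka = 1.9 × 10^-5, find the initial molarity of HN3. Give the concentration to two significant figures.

C₀ = 1.5 × 10^-2 M

[H+] = 10^(-3.28) = 5.25 × 10^-4 M = x
Ka = x²/(C₀ − x) ⇒ C₀ = x + x²/Ka
C₀ = 5.25 × 10^-4 + (5.25 × 10^-4)²/(1.9 × 10^-5) = 1.50 × 10^-2 M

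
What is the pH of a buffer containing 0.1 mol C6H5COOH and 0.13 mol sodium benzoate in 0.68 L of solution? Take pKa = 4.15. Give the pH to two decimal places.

pH = 4.26

Henderson–Hasselbalch: pH = pKa + log([C6H5COO-]/[C6H5COOH]) = 4.15 + log(0.13/0.1)
pH = 4.15 + (+0.114) = 4.26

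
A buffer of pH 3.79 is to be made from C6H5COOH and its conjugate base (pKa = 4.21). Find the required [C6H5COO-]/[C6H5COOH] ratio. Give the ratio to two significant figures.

pH = pKa + log(r) ⇒ log(r) = 3.79 − 4.21 = -0.42
r = [C6H5COO-]/[C6H5COOH] = 10^(-0.42) = 0.38

ratio = 0.38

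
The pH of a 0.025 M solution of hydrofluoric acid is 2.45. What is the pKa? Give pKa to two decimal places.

pKa = 3.23

[H+] = 10^(-2.45) = 3.55 × 10^-3 M
At equilibrium [HA] = 0.025 − 3.55 × 10^-3 = 2.15 × 10^-2 M
Ka = [H+][A-]/[HA] = (3.55 × 10^-3)² / 2.15 × 10^-2 = 5.86 × 10^-4
pKa = -log(5.86 × 10^-4) = 3.23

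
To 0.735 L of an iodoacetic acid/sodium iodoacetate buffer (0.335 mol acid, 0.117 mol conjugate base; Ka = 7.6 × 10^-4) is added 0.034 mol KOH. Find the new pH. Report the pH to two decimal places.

pH = 2.82

After neutralization: n(ICH2COOH) = 0.301 mol, n(ICH2COO-) = 0.151 mol.
pKa = −log(7.6 × 10^-4) = 3.119
Henderson–Hasselbalch with mole ratio 0.151/0.301: pH = 3.119 + (-0.300)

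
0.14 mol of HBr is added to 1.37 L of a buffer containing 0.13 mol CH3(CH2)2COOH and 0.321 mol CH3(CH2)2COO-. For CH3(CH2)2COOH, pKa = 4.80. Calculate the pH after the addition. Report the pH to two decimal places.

pH = 4.63

After neutralization: n(CH3(CH2)2COOH) = 0.27 mol, n(CH3(CH2)2COO-) = 0.181 mol.
Henderson–Hasselbalch with mole ratio 0.181/0.27: pH = 4.80 + (-0.174)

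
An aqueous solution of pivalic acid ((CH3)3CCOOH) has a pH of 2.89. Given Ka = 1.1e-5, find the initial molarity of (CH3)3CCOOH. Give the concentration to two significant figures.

C₀ = 1.5 × 10^-1 M

[H+] = 10^(-2.89) = 1.29 × 10^-3 M = x
Ka = x²/(C₀ − x) ⇒ C₀ = x + x²/Ka
C₀ = 1.29 × 10^-3 + (1.29 × 10^-3)²/(1.1 × 10^-5) = 1.53 × 10^-1 M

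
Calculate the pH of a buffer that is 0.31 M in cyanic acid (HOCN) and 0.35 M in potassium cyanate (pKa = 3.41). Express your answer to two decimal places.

Using pH = pKa + log([base]/[acid]) with [base]/[acid] = 0.35/0.31:
pH = 3.41 + (+0.053) = 3.46

pH = 3.46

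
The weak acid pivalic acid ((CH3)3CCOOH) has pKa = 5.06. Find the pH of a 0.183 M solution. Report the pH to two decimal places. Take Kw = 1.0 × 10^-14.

(CH3)3CCOOH ⇌ (CH3)3CCOO- + H+
Ka = 10^(−5.06) = 8.71 × 10^-6
From the ICE table, Ka = x²/(0.183 − x) = 8.71 × 10^-6.
Since Ka ≪ C₀, x ≈ √(Ka·C₀) = 1.26 × 10^-3 M.
(x/C₀ = 0.69% < 5%, so the approximation holds.)
pH = −log[H+] = −log(1.26 × 10^-3) = 2.90

pH = 2.90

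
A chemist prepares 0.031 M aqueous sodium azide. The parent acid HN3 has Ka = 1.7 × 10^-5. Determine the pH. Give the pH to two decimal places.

pH = 8.63

N3- is the conjugate base of the weak acid HN3.
Kb = Kw/Ka = 1.0×10^-14 / 1.7 × 10^-5 = 5.88 × 10^-10
From the ICE table, Kb = x²/(0.031 − x) = 5.88 × 10^-10.
Neglecting x in the denominator: x = √(5.88 × 10^-10 × 0.031) = 4.27 × 10^-6 M
(x/C₀ = 0.014% < 5%, so the approximation holds.)
pOH = 5.37, so pH = 14.00 − pOH = 8.63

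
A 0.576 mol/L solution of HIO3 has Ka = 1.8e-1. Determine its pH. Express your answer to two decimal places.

pH = 0.61

HIO3 ⇌ IO3- + H+
Ka = [H+]²/(0.576 − [H+]) = 1.8 × 10^-1
Here C₀/Ka ≈ 3.2, so the small-[H+] approximation fails. Use the quadratic:
[H+] = [−0.18 + √(0.18² + 0.415)]/2 = 2.44 × 10^-1 M
pH = −log(2.44 × 10^-1) = 0.61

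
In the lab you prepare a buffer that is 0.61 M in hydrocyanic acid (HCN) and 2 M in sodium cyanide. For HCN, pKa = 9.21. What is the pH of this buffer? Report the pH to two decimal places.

Henderson–Hasselbalch: pH = pKa + log([CN-]/[HCN]) = 9.21 + log(2/0.61)
pH = 9.21 + (+0.516) = 9.73

pH = 9.73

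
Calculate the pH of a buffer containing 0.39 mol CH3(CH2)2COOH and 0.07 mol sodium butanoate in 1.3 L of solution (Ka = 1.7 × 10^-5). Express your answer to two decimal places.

pKa = −log(1.7 × 10^-5) = 4.770
pH = pKa + log([A⁻]/[HA]) = 4.770 + log(0.07/0.39)
pH = 4.770 + (-0.746) = 4.02

pH = 4.02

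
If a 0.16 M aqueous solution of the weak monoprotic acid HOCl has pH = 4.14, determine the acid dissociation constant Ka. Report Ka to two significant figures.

[H+] = 10^(-4.14) = 7.24 × 10^-5 M
At equilibrium [HA] = 0.16 − 7.24 × 10^-5 = 1.60 × 10^-1 M
Ka = [H+][A-]/[HA] = (7.24 × 10^-5)² / 1.60 × 10^-1 = 3.3 × 10^-8

Ka = 3.3 × 10^-8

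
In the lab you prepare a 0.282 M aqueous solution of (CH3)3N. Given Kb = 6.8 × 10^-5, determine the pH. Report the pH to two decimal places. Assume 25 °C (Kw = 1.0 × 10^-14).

pH = 11.64

(CH3)3N + H2O ⇌ (CH3)3NH+ + OH-
Let x = [OH-] at equilibrium. Kb = x²/(0.282 − x).
Assume x ≪ 0.282: x ≈ √(6.8 × 10^-5 × 0.282) = 4.38 × 10^-3 M
(x/C₀ = 1.6% < 5%, so the approximation holds.)
pOH = 2.36, so pH = 14.00 − pOH = 11.64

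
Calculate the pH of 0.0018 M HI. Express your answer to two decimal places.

pH = 2.74

HI is a strong acid and dissociates completely, so [H+] = 0.0018 M.
pH = -log(0.0018) = 2.74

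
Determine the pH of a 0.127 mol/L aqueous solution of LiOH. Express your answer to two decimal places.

pH = 13.10

LiOH is a strong base; [OH-] = 0.127 M.
pOH = -log(0.127) = 0.90
pH = 14.00 - 0.90 = 13.10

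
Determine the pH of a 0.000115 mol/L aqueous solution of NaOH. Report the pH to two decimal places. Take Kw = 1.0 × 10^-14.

NaOH is a strong base; [OH-] = 0.000115 M.
pOH = -log(0.000115) = 3.94
pH = 14.00 - 3.94 = 10.06

pH = 10.06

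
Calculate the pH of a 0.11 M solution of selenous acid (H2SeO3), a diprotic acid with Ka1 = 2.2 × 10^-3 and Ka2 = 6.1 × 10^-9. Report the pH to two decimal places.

Ka1 ≫ Ka2, so treat the first dissociation as the only significant source of H+.
Ka1 = x²/(0.11 − x) = 2.2 × 10^-3
Solving the quadratic: x = (−Ka1 + √(Ka1² + 4·Ka1·C₀))/2 = 1.45 × 10^-2 M
pH = −log(1.45 × 10^-2) = 1.84

pH = 1.84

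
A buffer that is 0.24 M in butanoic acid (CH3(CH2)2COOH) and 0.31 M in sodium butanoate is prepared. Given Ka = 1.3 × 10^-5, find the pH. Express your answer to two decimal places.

pKa = −log(1.3 × 10^-5) = 4.886
Henderson–Hasselbalch: pH = pKa + log([CH3(CH2)2COO-]/[CH3(CH2)2COOH]) = 4.886 + log(0.31/0.24)
pH = 4.886 + (+0.111) = 5.00

pH = 5.00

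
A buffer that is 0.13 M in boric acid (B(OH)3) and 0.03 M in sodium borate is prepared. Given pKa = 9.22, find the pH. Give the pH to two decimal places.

Henderson–Hasselbalch: pH = pKa + log([B(OH)4-]/[B(OH)3]) = 9.22 + log(0.03/0.13)
pH = 9.22 + (-0.637) = 8.58

pH = 8.58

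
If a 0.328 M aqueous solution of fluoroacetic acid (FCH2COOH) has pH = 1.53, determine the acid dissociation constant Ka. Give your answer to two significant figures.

[H+] = 10^(-1.53) = 2.95 × 10^-2 M
At equilibrium [HA] = 0.328 − 2.95 × 10^-2 = 2.98 × 10^-1 M
Ka = [H+][A-]/[HA] = (2.95 × 10^-2)² / 2.98 × 10^-1 = 2.9 × 10^-3

Ka = 2.9 × 10^-3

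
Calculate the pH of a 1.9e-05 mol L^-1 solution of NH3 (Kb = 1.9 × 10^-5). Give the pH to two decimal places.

NH3 + H2O ⇌ NH4+ + OH-
Kb = x²/(1.9e-05 − x) = 1.9 × 10^-5
Here C₀/Kb ≈ 1, so the small-x approximation fails. Use the quadratic:
x = (−Kb + √(Kb² + 4·Kb·C₀))/2 = 1.17 × 10^-5 M
pOH = −log(1.17 × 10^-5) = 4.93; pH = 14.00 − 4.93 = 9.07

pH = 9.07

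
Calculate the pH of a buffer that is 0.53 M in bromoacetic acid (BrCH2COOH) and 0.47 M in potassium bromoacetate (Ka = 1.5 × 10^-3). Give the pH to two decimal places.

pKa = −log(1.5 × 10^-3) = 2.824
Henderson–Hasselbalch: pH = pKa + log([BrCH2COO-]/[BrCH2COOH]) = 2.824 + log(0.47/0.53)
pH = 2.824 + (-0.052) = 2.77

pH = 2.77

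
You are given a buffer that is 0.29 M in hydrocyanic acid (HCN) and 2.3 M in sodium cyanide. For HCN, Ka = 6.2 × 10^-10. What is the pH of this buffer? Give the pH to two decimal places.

pH = 10.11

pKa = −log(6.2 × 10^-10) = 9.208
Using pH = pKa + log([base]/[acid]) with [base]/[acid] = 2.3/0.29:
pH = 9.208 + (+0.899) = 10.11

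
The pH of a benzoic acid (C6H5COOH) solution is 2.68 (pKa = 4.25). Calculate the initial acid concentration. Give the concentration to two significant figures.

[H+] = 10^(-2.68) = 2.09 × 10^-3 M = x
Ka = 10^(−4.25) = 5.62 × 10^-5
Ka = x²/(C₀ − x) ⇒ C₀ = x + x²/Ka
C₀ = 2.09 × 10^-3 + (2.09 × 10^-3)²/(5.62 × 10^-5) = 7.98 × 10^-2 M

C₀ = 8.0 × 10^-2 M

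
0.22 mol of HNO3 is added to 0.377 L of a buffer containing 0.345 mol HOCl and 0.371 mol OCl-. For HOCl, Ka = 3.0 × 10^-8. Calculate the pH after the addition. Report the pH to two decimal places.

After neutralization: n(HOCl) = 0.565 mol, n(OCl-) = 0.151 mol.
pKa = −log(3.0 × 10^-8) = 7.523
pH = pKa + log([A⁻]/[HA]) = 7.523 + log(0.151/0.565) = 7.523 -0.573

pH = 6.95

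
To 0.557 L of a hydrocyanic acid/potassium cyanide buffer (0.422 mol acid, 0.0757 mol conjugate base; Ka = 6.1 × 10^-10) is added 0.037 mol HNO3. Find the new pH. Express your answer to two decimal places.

After neutralization: n(HCN) = 0.459 mol, n(CN-) = 0.0387 mol.
pKa = −log(6.1 × 10^-10) = 9.215
Henderson–Hasselbalch with mole ratio 0.0387/0.459: pH = 9.215 + (-1.074)

pH = 8.14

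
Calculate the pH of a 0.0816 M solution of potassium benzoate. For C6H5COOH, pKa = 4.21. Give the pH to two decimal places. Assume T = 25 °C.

C6H5COO- is the conjugate base of the weak acid C6H5COOH.
Ka = 10^(−4.21) = 6.17 × 10^-5
Kb = Kw/Ka = 1.0×10^-14 / 6.17 × 10^-5 = 1.62 × 10^-10
Kb = [OH-]²/(0.0816 − [OH-]) = 1.62 × 10^-10
Assume [OH-] ≪ 0.0816: [OH-] ≈ √(1.62 × 10^-10 × 0.0816) = 3.64 × 10^-6 M
Check: 0.0045% ionized — well under 5%, approximation valid.
pOH = −log(3.64 × 10^-6) = 5.44; pH = 14.00 − 5.44 = 8.56

pH = 8.56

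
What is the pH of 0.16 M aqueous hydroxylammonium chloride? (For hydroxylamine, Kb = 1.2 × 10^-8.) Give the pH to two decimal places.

pH = 3.44

NH3OH+ is the conjugate acid of the weak base NH2OH.
Ka = Kw/Kb = 1.0×10^-14 / 1.2 × 10^-8 = 8.33 × 10^-7
Ka = x²/(0.16 − x) = 8.33 × 10^-7
Assume x ≪ 0.16: x ≈ √(8.33 × 10^-7 × 0.16) = 3.65 × 10^-4 M
pH = −log[H+] = −log(3.65 × 10^-4) = 3.44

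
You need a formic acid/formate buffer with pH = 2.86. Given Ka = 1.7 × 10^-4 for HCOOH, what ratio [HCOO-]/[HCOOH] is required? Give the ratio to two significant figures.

ratio = 0.12

pKa = -log(1.7 × 10^-4) = 3.770
pH = pKa + log(r) ⇒ log(r) = 2.86 − 3.770 = -0.910
r = [HCOO-]/[HCOOH] = 10^(-0.910) = 0.123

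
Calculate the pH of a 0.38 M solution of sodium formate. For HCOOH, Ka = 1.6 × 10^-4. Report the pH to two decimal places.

HCOO- is the conjugate base of the weak acid HCOOH.
Kb = Kw/Ka = 1.0×10^-14 / 1.6 × 10^-4 = 6.25 × 10^-11
From the ICE table, Kb = x²/(0.38 − x) = 6.25 × 10^-11.
Neglecting x in the denominator: x = √(6.25 × 10^-11 × 0.38) = 4.87 × 10^-6 M
(x/C₀ = 0.0013% < 5%, so the approximation holds.)
pOH = 5.31, so pH = 14.00 − pOH = 8.69

pH = 8.69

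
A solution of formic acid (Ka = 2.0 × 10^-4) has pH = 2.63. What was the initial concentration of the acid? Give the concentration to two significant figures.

[H+] = 10^(-2.63) = 2.34 × 10^-3 M = x
Ka = x²/(C₀ − x) ⇒ C₀ = x + x²/Ka
C₀ = 2.34 × 10^-3 + (2.34 × 10^-3)²/(2.0 × 10^-4) = 2.97 × 10^-2 M

C₀ = 3.0 × 10^-2 M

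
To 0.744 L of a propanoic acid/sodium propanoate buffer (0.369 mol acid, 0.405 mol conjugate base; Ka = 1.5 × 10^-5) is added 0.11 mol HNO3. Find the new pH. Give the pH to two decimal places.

After neutralization: n(CH3CH2COOH) = 0.479 mol, n(CH3CH2COO-) = 0.295 mol.
pKa = −log(1.5 × 10^-5) = 4.824
pH = pKa + log([A⁻]/[HA]) = 4.824 + log(0.295/0.479) = 4.824 -0.211

pH = 4.61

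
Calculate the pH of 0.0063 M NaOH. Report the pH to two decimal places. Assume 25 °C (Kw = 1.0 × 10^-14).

NaOH is a strong base; [OH-] = 0.0063 M.
pOH = -log(0.0063) = 2.20
pH = 14.00 - 2.20 = 11.80

pH = 11.80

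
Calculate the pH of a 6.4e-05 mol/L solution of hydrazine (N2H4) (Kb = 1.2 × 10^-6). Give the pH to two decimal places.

pH = 8.91

N2H4 + H2O ⇌ N2H5+ + OH-
From the ICE table, Kb = [OH-]²/(6.4e-05 − [OH-]) = 1.2 × 10^-6.
The 5% rule fails; solving [OH-]² + Kb·[OH-] − Kb·C₀ = 0 exactly:
[OH-] = (−Kb + √(Kb² + 4·Kb·C₀))/2 = 8.18 × 10^-6 M
pOH = 5.09, so pH = 14.00 − pOH = 8.91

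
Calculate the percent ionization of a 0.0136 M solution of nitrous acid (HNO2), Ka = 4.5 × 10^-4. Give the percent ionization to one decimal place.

16.6%

HNO2 ⇌ NO2- + H+; let x = [H+] at equilibrium.
Ka = x²/(C₀ − x); solving the quadratic gives x = 2.26 × 10^-3 M.
Fraction ionized = 2.26 × 10^-3 / 0.0136 = 0.1662 → 16.6%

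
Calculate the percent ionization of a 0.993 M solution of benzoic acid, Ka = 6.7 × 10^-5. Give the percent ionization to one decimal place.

C6H5COOH ⇌ C6H5COO- + H+; let x = [H+] at equilibrium.
x ≈ √(Ka·C₀) = √(6.7 × 10^-5 × 0.993) = 8.16 × 10^-3 M
Fraction ionized = 8.16 × 10^-3 / 0.993 = 0.0082 → 0.8%

0.8%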